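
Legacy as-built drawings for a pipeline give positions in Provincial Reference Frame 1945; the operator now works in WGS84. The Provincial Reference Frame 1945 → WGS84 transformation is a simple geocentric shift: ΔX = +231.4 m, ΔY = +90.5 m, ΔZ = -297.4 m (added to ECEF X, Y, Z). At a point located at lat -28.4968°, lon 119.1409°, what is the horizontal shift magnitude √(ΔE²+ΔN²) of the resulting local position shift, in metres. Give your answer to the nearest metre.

At φ = -28.4968°, λ = 119.1409°: sin φ = -0.477110, cos φ = 0.878844, sin λ = 0.873425, cos λ = -0.486959.
ΔE = −sin λ·ΔX + cos λ·ΔY = −(0.873425)·(231.4) + (-0.486959)·(90.5) = -246.18 m.
ΔN = −sin φ cos λ·ΔX − sin φ sin λ·ΔY + cos φ·ΔZ = −(-0.477110)(-0.486959)(231.4) − (-0.477110)(0.873425)(90.5) + (0.878844)(-297.4) = -277.42 m.
Horizontal magnitude = √(ΔE² + ΔN²) = √((-246.18)² + (-277.42)²) = 370.90 m.

371 m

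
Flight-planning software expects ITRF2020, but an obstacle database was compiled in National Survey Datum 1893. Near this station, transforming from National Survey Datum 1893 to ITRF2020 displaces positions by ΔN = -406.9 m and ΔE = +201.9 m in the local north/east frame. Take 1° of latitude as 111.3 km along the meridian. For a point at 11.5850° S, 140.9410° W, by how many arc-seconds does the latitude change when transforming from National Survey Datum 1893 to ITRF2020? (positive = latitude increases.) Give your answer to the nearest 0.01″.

1° of latitude = 111.3 km, so Δφ = -406.9 / 111300 = -0.0036559° = -13.161″.

Δφ = -13.16″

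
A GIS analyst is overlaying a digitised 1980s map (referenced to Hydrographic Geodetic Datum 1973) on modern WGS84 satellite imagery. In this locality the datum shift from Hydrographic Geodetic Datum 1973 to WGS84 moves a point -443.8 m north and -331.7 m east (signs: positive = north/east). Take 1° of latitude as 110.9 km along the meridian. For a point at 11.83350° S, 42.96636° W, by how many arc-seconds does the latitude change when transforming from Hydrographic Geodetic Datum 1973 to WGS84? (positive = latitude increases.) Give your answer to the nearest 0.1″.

1° of latitude = 110.9 km, so Δφ = -443.8 / 110900 = -0.0040018° = -14.406″.

Δφ = -14.4″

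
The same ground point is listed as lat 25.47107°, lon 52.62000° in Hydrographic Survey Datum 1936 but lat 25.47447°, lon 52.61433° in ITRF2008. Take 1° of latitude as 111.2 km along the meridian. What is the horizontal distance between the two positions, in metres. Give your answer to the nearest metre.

Δφ = 25.47447° − 25.47107° = +0.00340°; Δλ = 52.61433° − 52.62000° = -0.00567°.
ΔN = Δφ × 111200 = 378.1 m; ΔE = Δλ × 111200 × cos(25.47107°) = -0.00567 × 111200 × 0.902803 = -569.2 m.
Distance = √(ΔE² + ΔN²) = √((-569.2)² + 378.1²) = 683.3 m.

683 m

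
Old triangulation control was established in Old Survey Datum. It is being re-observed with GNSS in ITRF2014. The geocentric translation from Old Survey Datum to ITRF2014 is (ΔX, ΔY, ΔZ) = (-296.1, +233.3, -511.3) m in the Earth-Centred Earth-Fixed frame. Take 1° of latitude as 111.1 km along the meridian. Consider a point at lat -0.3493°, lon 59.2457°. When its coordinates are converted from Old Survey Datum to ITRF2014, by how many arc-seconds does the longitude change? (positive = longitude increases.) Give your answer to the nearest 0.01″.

Δλ = 12.11″

sin φ = -0.006096, cos φ = 0.999981, sin λ = 0.859368, cos λ = 0.511358.
East component: ΔE = −sin λ·ΔX + cos λ·ΔY = −(0.859368)(-296.1) + (0.511358)(233.3) = 373.76 m.
1° of latitude spans 111100 m; at latitude φ, 1° of longitude spans that × cos φ = 111097.9 m, so Δλ = 373.76 / 111097.9 × 3600 = 12.111″.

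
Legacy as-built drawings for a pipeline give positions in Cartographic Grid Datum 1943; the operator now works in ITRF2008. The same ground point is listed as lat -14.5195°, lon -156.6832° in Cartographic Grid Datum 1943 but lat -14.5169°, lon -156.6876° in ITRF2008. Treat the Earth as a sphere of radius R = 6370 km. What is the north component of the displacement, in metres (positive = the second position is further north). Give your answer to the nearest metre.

ΔN = 289 m

Δφ = -14.5169° − -14.5195° = +0.0026°; Δλ = -156.6876° − -156.6832° = -0.0044°.
1° along a meridian = πR/180 = 111177 m.
ΔN = Δφ × 111177 = 289.1 m; ΔE = Δλ × 111177 × cos(-14.5195°) = -0.0044 × 111177 × 0.968062 = -473.6 m.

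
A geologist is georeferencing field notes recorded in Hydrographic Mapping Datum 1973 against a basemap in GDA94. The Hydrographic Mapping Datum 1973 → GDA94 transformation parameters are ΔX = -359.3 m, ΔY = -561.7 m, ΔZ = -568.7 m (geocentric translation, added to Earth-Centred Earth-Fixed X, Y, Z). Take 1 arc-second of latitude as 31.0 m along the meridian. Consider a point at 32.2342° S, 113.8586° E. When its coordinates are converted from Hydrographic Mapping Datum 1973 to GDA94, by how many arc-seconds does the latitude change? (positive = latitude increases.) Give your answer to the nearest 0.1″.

sin φ = -0.533381, cos φ = 0.845875, sin λ = 0.914546, cos λ = -0.404481.
North component: ΔN = −sin φ cos λ·ΔX − sin φ sin λ·ΔY + cos φ·ΔZ = −(-0.533381)(-0.404481)(-359.3) − (-0.533381)(0.914546)(-561.7) + (0.845875)(-568.7) = -677.53 m.
1° of latitude spans 3600 × 31.00 = 111600 m, so Δφ = -677.53 / 111600 × 3600 = -21.856″.

Δφ = -21.9″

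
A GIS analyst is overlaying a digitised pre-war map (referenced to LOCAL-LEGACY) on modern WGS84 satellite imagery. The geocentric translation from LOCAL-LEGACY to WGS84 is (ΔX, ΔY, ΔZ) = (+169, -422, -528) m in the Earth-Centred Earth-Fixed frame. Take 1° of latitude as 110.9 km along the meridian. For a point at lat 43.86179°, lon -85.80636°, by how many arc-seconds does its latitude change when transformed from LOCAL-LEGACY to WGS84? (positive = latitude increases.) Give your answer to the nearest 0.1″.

sin φ = 0.692921, cos φ = 0.721013, sin λ = -0.997323, cos λ = 0.073127.
North component: ΔN = −sin φ cos λ·ΔX − sin φ sin λ·ΔY + cos φ·ΔZ = −(0.692921)(0.073127)(169) − (0.692921)(-0.997323)(-422) + (0.721013)(-528) = -680.89 m.
1° of latitude spans 110900 m, so Δφ = -680.89 / 110900 × 3600 = -22.103″.

Δφ = -22.1″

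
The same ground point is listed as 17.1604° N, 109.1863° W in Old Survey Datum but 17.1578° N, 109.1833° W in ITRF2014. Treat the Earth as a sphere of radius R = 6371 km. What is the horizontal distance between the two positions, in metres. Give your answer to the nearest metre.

430 m

Δφ = 17.1578° − 17.1604° = -0.0026°; Δλ = -109.1833° − -109.1863° = +0.0030°.
1° along a meridian = πR/180 = 111195 m.
ΔN = Δφ × 111195 = -289.1 m; ΔE = Δλ × 111195 × cos(17.1604°) = +0.0030 × 111195 × 0.955483 = 318.7 m.
Distance = √(ΔE² + ΔN²) = √(318.7² + (-289.1)²) = 430.3 m.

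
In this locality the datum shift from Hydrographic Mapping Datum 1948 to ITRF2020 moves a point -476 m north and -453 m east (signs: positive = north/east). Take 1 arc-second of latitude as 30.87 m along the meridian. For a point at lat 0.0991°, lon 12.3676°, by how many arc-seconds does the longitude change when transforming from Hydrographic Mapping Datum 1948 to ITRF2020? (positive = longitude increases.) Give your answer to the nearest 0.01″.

At latitude 0.0991°, cos φ = 0.999999.
1″ of longitude at this latitude = 30.87 × cos φ = 30.8700 m, so Δλ = -453.0 / 30.8700 = -14.674″.

Δλ = -14.67″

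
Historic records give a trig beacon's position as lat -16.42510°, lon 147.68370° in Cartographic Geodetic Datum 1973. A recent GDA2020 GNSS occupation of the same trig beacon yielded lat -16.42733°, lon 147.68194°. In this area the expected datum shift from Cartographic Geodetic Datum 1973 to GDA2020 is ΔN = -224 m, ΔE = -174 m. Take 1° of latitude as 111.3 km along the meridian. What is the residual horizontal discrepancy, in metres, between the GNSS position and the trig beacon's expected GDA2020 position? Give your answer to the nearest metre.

Observed coordinate differences: Δφ = -0.00223°, Δλ = -0.00176°.
Converting to metres (1° lat = 111300 m, cos φ = 0.959190): observed ΔN = -248.2 m, observed ΔE = -187.9 m.
Subtracting the expected shift leaves a residual of -248.2 − (-224) = -24.2 m north and -187.9 − (-174) = -13.9 m east.
Residual distance = √((-24.2)² + (-13.9)²) = 27.9 m.

28 m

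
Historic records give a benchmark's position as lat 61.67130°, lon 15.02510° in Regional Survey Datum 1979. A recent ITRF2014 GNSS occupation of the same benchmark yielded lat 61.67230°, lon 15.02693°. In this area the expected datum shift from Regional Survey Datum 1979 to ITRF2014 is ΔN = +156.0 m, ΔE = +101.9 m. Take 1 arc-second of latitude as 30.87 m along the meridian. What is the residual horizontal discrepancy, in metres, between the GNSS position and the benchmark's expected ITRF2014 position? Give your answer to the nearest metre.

45 m

Observed coordinate differences: Δφ = +0.00100°, Δλ = +0.00183°.
Converting to metres (1° lat = 111132 m, cos φ = 0.474529): observed ΔN = 111.1 m, observed ΔE = 96.5 m.
Subtracting the expected shift leaves a residual of 111.1 − (156.0) = -44.9 m north and 96.5 − (101.9) = -5.4 m east.
Residual distance = √((-44.9)² + (-5.4)²) = 45.2 m.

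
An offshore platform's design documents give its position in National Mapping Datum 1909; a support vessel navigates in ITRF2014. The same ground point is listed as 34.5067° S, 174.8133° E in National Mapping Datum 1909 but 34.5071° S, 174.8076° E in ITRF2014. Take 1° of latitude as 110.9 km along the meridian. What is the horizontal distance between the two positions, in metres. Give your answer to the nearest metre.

Δφ = -34.5071° − -34.5067° = -0.0004°; Δλ = 174.8076° − 174.8133° = -0.0057°.
ΔN = Δφ × 110900 = -44.4 m; ΔE = Δλ × 110900 × cos(-34.5067°) = -0.0057 × 110900 × 0.824060 = -520.9 m.
Distance = √(ΔE² + ΔN²) = √((-520.9)² + (-44.4)²) = 522.8 m.

523 m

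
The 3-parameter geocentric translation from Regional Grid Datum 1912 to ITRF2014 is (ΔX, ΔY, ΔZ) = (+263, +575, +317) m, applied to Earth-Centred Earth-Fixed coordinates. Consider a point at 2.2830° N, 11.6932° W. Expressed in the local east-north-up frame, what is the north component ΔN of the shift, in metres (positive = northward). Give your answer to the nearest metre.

The local north axis is (−sin φ cos λ, −sin φ sin λ, cos φ), giving ΔN = -10.259 + 4.642 + 316.748 = 311.13 m.

ΔN = 311 m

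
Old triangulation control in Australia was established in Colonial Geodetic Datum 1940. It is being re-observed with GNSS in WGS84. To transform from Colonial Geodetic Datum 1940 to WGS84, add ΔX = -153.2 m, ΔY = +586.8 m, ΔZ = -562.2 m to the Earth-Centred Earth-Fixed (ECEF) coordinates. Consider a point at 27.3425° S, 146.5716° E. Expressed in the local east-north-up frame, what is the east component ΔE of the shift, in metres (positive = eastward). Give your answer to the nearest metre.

At φ = -27.3425°, λ = 146.5716°: sin φ = -0.459309, cos φ = 0.888277, sin λ = 0.550894, cos λ = -0.834575.
ΔE = −sin λ·ΔX + cos λ·ΔY = −(0.550894)·(-153.2) + (-0.834575)·(586.8) = -405.33 m.

ΔE = -405 m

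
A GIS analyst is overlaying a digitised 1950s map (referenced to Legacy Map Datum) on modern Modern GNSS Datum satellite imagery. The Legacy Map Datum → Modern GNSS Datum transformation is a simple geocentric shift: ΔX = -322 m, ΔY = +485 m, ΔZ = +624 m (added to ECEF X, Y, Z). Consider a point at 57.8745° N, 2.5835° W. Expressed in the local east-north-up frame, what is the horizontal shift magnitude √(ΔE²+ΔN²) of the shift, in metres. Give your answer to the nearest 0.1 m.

At φ = 57.8745°, λ = -2.5835°: sin φ = 0.846885, cos φ = 0.531776, sin λ = -0.045075, cos λ = 0.998984.
ΔE = −sin λ·ΔX + cos λ·ΔY = −(-0.045075)·(-322) + (0.998984)·(485) = 469.99 m.
ΔN = −sin φ cos λ·ΔX − sin φ sin λ·ΔY + cos φ·ΔZ = −(0.846885)(0.998984)(-322) − (0.846885)(-0.045075)(485) + (0.531776)(624) = 622.76 m.
Horizontal magnitude = √(ΔE² + ΔN²) = √(469.99² + 622.76²) = 780.21 m.

780.2 m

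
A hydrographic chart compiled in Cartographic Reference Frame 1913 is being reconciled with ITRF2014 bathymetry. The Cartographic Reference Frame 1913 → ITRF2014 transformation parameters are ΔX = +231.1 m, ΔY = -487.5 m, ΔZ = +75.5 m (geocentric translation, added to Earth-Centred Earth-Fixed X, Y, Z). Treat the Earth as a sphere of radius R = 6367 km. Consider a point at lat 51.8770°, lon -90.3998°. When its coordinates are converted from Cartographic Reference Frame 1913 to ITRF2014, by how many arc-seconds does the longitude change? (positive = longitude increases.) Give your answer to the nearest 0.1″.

sin φ = 0.786687, cos φ = 0.617352, sin λ = -0.999976, cos λ = -0.006978.
East component: ΔE = −sin λ·ΔX + cos λ·ΔY = −(-0.999976)(231.1) + (-0.006978)(-487.5) = 234.50 m.
1° of latitude spans πR/180 = 111125 m; at latitude φ, 1° of longitude spans that × cos φ = 68603.3 m, so Δλ = 234.50 / 68603.3 × 3600 = 12.305″.

Δλ = 12.3″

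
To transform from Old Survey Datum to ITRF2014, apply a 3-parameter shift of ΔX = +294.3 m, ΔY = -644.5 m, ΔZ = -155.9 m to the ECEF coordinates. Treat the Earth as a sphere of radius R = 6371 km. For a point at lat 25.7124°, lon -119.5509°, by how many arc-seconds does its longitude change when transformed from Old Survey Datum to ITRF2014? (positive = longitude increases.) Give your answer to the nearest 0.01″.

sin φ = 0.433854, cos φ = 0.900983, sin λ = -0.869918, cos λ = -0.493197.
East component: ΔE = −sin λ·ΔX + cos λ·ΔY = −(-0.869918)(294.3) + (-0.493197)(-644.5) = 573.88 m.
1° of latitude spans πR/180 = 111195 m; at latitude φ, 1° of longitude spans that × cos φ = 100184.8 m, so Δλ = 573.88 / 100184.8 × 3600 = 20.622″.

Δλ = 20.62″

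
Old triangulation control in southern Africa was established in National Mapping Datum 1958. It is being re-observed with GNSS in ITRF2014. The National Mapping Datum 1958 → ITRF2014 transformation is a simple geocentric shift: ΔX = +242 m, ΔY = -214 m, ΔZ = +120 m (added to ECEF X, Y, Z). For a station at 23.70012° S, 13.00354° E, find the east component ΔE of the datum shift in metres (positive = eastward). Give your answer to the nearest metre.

ΔE = -263 m

At φ = -23.70012°, λ = 13.00354°: sin φ = -0.401950, cos φ = 0.915662, sin λ = 0.225011, cos λ = 0.974356.
ΔE = −sin λ·ΔX + cos λ·ΔY = −(0.225011)·(242) + (0.974356)·(-214) = -262.96 m.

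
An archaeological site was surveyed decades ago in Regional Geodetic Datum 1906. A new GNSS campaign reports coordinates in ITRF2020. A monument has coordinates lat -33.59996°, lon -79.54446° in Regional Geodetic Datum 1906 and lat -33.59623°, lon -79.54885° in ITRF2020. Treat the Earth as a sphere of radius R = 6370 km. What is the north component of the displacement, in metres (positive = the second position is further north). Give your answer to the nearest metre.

Δφ = -33.59623° − -33.59996° = +0.00373°; Δλ = -79.54885° − -79.54446° = -0.00439°.
1° along a meridian = πR/180 = 111177 m.
ΔN = Δφ × 111177 = 414.7 m; ΔE = Δλ × 111177 × cos(-33.59996°) = -0.00439 × 111177 × 0.832922 = -406.5 m.

ΔN = 415 m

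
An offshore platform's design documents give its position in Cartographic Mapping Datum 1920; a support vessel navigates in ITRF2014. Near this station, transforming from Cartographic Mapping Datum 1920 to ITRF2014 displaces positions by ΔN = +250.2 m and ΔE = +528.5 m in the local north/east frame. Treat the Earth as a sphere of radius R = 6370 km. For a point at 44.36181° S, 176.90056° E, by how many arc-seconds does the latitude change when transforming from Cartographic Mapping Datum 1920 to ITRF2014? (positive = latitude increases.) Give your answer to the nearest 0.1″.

Δφ = 8.1″

On a sphere of radius R, 1 rad of latitude = R, so Δφ = ΔN / R = 250.2 / 6370000 = 3.9278e-05 rad = 8.102″.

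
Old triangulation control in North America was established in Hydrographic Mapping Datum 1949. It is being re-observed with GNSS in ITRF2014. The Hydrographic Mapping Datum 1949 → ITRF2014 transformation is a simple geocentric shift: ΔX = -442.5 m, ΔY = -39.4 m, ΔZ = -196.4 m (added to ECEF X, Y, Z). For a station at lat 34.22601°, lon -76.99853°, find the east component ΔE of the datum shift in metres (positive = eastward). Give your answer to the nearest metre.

ΔE = -440 m

At φ = 34.22601°, λ = -76.99853°: sin φ = 0.562459, cos φ = 0.826825, sin λ = -0.974364, cos λ = 0.224976.
ΔE = −sin λ·ΔX + cos λ·ΔY = −(-0.974364)·(-442.5) + (0.224976)·(-39.4) = -440.02 m.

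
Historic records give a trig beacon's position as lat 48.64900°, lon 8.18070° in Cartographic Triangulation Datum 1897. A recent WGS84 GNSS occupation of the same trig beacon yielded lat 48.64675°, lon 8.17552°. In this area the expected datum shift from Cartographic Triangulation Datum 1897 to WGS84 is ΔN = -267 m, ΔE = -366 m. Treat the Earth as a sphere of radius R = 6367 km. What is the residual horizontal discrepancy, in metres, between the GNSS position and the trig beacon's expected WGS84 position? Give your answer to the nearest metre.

Observed coordinate differences: Δφ = -0.00225°, Δλ = -0.00518°.
Converting to metres (1° lat = 111125 m, cos φ = 0.660670): observed ΔN = -250.0 m, observed ΔE = -380.3 m.
Subtracting the expected shift leaves a residual of -250.0 − (-267) = 17.0 m north and -380.3 − (-366) = -14.3 m east.
Residual distance = √(17.0² + (-14.3)²) = 22.2 m.

22 m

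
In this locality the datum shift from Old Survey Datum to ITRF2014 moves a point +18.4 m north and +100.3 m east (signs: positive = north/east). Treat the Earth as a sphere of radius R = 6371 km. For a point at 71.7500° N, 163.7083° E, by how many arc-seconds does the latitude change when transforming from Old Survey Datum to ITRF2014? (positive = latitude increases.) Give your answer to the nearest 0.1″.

On a sphere of radius R, 1 rad of latitude = R, so Δφ = ΔN / R = 18.4 / 6371000 = 2.8881e-06 rad = 0.596″.

Δφ = 0.6″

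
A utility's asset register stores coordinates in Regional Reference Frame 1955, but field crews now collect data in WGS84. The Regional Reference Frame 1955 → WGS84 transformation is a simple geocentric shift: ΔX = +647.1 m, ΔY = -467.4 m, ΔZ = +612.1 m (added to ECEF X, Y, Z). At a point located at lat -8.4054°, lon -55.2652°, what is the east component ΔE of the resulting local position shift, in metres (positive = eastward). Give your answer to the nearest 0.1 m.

At φ = -8.4054°, λ = -55.2652°: sin φ = -0.146176, cos φ = 0.989259, sin λ = -0.821798, cos λ = 0.569779.
ΔE = −sin λ·ΔX + cos λ·ΔY = −(-0.821798)·(647.1) + (0.569779)·(-467.4) = 265.47 m.

ΔE = 265.5 m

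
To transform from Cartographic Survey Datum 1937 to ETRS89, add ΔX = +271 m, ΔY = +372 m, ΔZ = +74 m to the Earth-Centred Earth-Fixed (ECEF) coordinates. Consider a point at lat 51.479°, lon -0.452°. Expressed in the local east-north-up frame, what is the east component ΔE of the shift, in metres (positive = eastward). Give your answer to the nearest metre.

ΔE = 374 m

The local east axis at (φ, λ) is (−sin λ, cos λ, 0), so ΔE = −sin(-0.452°)·271 + cos(-0.452°)·372 = 374.13 m.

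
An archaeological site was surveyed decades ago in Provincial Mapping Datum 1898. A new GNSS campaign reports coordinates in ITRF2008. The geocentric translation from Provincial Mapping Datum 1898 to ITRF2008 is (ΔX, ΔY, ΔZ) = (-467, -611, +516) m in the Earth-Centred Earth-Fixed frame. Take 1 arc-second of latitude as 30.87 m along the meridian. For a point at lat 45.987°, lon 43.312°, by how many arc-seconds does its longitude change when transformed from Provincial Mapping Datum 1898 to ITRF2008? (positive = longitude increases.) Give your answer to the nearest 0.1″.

Δλ = -5.8″

sin φ = 0.719182, cos φ = 0.694822, sin λ = 0.685971, cos λ = 0.727629.
East component: ΔE = −sin λ·ΔX + cos λ·ΔY = −(0.685971)(-467) + (0.727629)(-611) = -124.23 m.
1° of latitude spans 3600 × 30.87 = 111132 m; at latitude φ, 1° of longitude spans that × cos φ = 77216.9 m, so Δλ = -124.23 / 77216.9 × 3600 = -5.792″.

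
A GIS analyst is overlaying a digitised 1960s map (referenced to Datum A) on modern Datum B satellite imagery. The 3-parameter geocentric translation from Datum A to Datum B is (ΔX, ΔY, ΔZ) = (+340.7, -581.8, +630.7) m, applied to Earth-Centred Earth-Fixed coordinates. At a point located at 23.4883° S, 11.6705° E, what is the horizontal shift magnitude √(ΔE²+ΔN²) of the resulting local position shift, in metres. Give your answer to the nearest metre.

The local east axis at (φ, λ) is (−sin λ, cos λ, 0), so ΔE = −sin(11.6705°)·340.7 + cos(11.6705°)·(-581.8) = -638.69 m.
The local north axis is (−sin φ cos λ, −sin φ sin λ, cos φ), giving ΔN = 132.983 − 46.906 + 578.441 = 664.52 m.
Horizontal magnitude = √(ΔE² + ΔN²) = √((-638.69)² + 664.52²) = 921.69 m.

922 m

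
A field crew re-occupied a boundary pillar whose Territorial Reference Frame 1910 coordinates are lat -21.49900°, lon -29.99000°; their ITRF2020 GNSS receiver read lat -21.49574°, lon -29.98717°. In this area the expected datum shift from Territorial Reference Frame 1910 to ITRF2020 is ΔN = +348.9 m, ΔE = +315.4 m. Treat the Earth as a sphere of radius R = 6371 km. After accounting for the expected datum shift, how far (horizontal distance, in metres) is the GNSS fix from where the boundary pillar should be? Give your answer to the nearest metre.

Observed coordinate differences: Δφ = +0.00326°, Δλ = +0.00283°.
Converting to metres (1° lat = 111195 m, cos φ = 0.930424): observed ΔN = 362.5 m, observed ΔE = 292.8 m.
Subtracting the expected shift leaves a residual of 362.5 − (348.9) = 13.6 m north and 292.8 − (315.4) = -22.6 m east.
Residual distance = √(13.6² + (-22.6)²) = 26.4 m.

26 m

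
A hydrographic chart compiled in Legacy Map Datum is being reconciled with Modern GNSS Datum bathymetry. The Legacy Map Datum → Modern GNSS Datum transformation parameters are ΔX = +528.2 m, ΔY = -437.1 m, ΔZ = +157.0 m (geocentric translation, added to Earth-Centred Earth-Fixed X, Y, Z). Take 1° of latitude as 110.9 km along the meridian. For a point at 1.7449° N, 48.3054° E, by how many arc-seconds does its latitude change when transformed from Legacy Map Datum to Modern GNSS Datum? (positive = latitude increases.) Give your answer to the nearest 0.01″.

sin φ = 0.030450, cos φ = 0.999536, sin λ = 0.746701, cos λ = 0.665160.
North component: ΔN = −sin φ cos λ·ΔX − sin φ sin λ·ΔY + cos φ·ΔZ = −(0.030450)(0.665160)(528.2) − (0.030450)(0.746701)(-437.1) + (0.999536)(157.0) = 156.17 m.
1° of latitude spans 110900 m, so Δφ = 156.17 / 110900 × 3600 = 5.069″.

Δφ = 5.07″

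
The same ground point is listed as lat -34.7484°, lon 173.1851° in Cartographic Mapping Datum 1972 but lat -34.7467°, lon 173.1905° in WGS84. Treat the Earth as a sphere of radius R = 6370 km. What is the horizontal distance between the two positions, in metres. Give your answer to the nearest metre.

Δφ = -34.7467° − -34.7484° = +0.0017°; Δλ = 173.1905° − 173.1851° = +0.0054°.
1° along a meridian = πR/180 = 111177 m.
ΔN = Δφ × 111177 = 189.0 m; ΔE = Δλ × 111177 × cos(-34.7484°) = +0.0054 × 111177 × 0.821663 = 493.3 m.
Distance = √(ΔE² + ΔN²) = √(493.3² + 189.0²) = 528.3 m.

528 m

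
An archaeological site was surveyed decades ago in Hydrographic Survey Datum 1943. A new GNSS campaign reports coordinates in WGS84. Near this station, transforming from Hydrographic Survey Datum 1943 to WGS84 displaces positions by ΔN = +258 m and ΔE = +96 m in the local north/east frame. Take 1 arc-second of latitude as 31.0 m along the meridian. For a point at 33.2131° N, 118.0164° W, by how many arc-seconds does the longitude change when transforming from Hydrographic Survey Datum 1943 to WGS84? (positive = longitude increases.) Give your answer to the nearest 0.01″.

Δλ = 3.70″

At latitude 33.2131°, cos φ = 0.836639.
1″ of longitude at this latitude = 31.00 × cos φ = 25.9358 m, so Δλ = 96.0 / 25.9358 = 3.701″.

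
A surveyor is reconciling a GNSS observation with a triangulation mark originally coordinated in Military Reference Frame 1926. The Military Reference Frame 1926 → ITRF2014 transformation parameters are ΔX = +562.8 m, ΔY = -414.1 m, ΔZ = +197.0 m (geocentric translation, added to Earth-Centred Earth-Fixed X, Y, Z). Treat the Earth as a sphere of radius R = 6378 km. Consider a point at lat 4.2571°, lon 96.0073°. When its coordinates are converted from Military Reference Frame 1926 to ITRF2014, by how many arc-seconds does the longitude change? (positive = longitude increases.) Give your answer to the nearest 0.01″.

sin φ = 0.074232, cos φ = 0.997241, sin λ = 0.994509, cos λ = -0.104655.
East component: ΔE = −sin λ·ΔX + cos λ·ΔY = −(0.994509)(562.8) + (-0.104655)(-414.1) = -516.37 m.
1° of latitude spans πR/180 = 111317 m; at latitude φ, 1° of longitude spans that × cos φ = 111010.0 m, so Δλ = -516.37 / 111010.0 × 3600 = -16.746″.

Δλ = -16.75″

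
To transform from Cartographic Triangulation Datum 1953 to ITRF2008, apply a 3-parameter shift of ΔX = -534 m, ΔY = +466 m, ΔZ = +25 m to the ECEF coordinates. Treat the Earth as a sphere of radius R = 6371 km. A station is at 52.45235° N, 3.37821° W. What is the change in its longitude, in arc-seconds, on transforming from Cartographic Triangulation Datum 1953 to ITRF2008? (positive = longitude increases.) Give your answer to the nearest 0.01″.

Δλ = 23.04″

sin φ = 0.792847, cos φ = 0.609421, sin λ = -0.058927, cos λ = 0.998262.
East component: ΔE = −sin λ·ΔX + cos λ·ΔY = −(-0.058927)(-534) + (0.998262)(466) = 433.72 m.
1° of latitude spans πR/180 = 111195 m; at latitude φ, 1° of longitude spans that × cos φ = 67764.5 m, so Δλ = 433.72 / 67764.5 × 3600 = 23.042″.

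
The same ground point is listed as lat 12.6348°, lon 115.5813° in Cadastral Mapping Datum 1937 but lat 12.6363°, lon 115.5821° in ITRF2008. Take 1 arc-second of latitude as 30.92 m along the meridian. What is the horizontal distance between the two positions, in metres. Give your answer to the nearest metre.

188 m

Δφ = 12.6363° − 12.6348° = +0.0015°; Δλ = 115.5821° − 115.5813° = +0.0008°.
1° of latitude = 3600 × 30.92 = 111312 m.
ΔN = Δφ × 111312 = 167.0 m; ΔE = Δλ × 111312 × cos(12.6348°) = +0.0008 × 111312 × 0.975784 = 86.9 m.
Distance = √(ΔE² + ΔN²) = √(86.9² + 167.0²) = 188.2 m.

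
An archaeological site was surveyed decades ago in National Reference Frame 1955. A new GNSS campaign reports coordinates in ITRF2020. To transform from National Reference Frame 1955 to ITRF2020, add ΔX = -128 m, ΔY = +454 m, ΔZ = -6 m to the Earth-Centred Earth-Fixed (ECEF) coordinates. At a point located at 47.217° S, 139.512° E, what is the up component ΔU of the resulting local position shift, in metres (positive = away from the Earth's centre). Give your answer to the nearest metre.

ΔU = 271 m

The local up (radial) axis is (cos φ cos λ, cos φ sin λ, sin φ), giving ΔU = 66.122 + 200.220 + 4.404 = 270.75 m.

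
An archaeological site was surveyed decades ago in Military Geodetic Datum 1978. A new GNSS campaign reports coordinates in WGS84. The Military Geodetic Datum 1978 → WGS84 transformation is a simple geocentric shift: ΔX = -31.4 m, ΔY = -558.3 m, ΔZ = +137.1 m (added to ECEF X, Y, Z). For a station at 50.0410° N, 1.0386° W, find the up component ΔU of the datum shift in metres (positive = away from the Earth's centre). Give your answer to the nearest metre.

ΔU = 91 m

The local up (radial) axis is (cos φ cos λ, cos φ sin λ, sin φ), giving ΔU = -20.163 + 6.499 + 105.088 = 91.42 m.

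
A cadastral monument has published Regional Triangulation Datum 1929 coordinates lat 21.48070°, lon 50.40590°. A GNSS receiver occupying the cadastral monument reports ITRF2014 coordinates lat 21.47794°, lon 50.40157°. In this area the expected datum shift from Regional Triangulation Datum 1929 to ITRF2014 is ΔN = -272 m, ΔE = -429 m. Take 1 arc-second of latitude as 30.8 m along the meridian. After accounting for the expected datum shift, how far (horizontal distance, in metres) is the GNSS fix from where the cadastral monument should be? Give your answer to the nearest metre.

38 m

Observed coordinate differences: Δφ = -0.00276°, Δλ = -0.00433°.
Converting to metres (1° lat = 110880 m, cos φ = 0.930541): observed ΔN = -306.0 m, observed ΔE = -446.8 m.
Subtracting the expected shift leaves a residual of -306.0 − (-272) = -34.0 m north and -446.8 − (-429) = -17.8 m east.
Residual distance = √((-34.0)² + (-17.8)²) = 38.4 m.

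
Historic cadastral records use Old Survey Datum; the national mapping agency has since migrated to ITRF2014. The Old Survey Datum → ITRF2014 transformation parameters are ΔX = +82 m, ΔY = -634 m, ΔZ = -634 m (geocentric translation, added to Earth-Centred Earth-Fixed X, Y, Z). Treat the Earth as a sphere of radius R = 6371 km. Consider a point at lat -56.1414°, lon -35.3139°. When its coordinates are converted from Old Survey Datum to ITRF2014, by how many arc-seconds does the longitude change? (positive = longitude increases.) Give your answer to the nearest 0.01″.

Δλ = -27.31″

sin φ = -0.830415, cos φ = 0.557145, sin λ = -0.578056, cos λ = 0.815997.
East component: ΔE = −sin λ·ΔX + cos λ·ΔY = −(-0.578056)(82) + (0.815997)(-634) = -469.94 m.
1° of latitude spans πR/180 = 111195 m; at latitude φ, 1° of longitude spans that × cos φ = 61951.7 m, so Δλ = -469.94 / 61951.7 × 3600 = -27.308″.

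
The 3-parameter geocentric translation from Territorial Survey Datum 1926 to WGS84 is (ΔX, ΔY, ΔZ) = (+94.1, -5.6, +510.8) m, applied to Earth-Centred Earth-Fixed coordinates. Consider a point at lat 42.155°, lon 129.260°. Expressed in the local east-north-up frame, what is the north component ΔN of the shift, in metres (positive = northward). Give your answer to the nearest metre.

The local north axis is (−sin φ cos λ, −sin φ sin λ, cos φ), giving ΔN = 39.966 + 2.910 + 378.672 = 421.55 m.

ΔN = 422 m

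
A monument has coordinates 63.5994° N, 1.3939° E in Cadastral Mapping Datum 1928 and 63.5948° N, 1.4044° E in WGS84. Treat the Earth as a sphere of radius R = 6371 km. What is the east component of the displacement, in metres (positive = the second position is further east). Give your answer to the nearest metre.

Δφ = 63.5948° − 63.5994° = -0.0046°; Δλ = 1.4044° − 1.3939° = +0.0105°.
1° along a meridian = πR/180 = 111195 m.
ΔN = Δφ × 111195 = -511.5 m; ΔE = Δλ × 111195 × cos(63.5994°) = +0.0105 × 111195 × 0.444645 = 519.1 m.

ΔE = 519 m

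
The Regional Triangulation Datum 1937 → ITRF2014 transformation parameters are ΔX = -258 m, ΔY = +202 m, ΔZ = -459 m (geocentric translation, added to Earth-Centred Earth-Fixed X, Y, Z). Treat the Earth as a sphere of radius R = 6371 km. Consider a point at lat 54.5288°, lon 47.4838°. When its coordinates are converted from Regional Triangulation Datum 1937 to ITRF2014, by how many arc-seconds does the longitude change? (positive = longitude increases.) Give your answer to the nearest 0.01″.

sin φ = 0.814407, cos φ = 0.580294, sin λ = 0.737086, cos λ = 0.675799.
East component: ΔE = −sin λ·ΔX + cos λ·ΔY = −(0.737086)(-258) + (0.675799)(202) = 326.68 m.
1° of latitude spans πR/180 = 111195 m; at latitude φ, 1° of longitude spans that × cos φ = 64525.7 m, so Δλ = 326.68 / 64525.7 × 3600 = 18.226″.

Δλ = 18.23″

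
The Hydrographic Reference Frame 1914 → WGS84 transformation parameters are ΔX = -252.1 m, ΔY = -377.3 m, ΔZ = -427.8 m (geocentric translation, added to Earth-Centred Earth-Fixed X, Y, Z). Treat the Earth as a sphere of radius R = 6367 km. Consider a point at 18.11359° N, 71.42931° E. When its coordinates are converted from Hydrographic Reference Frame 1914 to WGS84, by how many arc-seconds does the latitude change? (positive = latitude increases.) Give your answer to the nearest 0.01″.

Δφ = -8.76″

sin φ = 0.310902, cos φ = 0.950442, sin λ = 0.947931, cos λ = 0.318474.
North component: ΔN = −sin φ cos λ·ΔX − sin φ sin λ·ΔY + cos φ·ΔZ = −(0.310902)(0.318474)(-252.1) − (0.310902)(0.947931)(-377.3) + (0.950442)(-427.8) = -270.44 m.
1° of latitude spans πR/180 = 111125 m, so Δφ = -270.44 / 111125 × 3600 = -8.761″.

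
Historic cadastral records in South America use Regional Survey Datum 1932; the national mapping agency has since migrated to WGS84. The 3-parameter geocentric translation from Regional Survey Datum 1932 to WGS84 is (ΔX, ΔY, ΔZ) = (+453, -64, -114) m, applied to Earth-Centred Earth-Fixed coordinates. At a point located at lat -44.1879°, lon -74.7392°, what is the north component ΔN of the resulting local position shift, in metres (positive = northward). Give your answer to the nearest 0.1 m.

ΔN = 44.4 m

The local north axis is (−sin φ cos λ, −sin φ sin λ, cos φ), giving ΔN = 83.109 + 43.036 − 81.745 = 44.40 m.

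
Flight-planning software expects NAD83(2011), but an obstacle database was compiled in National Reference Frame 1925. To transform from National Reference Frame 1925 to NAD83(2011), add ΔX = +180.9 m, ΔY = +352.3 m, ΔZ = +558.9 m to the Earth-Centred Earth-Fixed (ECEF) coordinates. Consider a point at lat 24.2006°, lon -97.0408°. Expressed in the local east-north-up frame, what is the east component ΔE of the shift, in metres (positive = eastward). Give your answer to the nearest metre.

At φ = 24.2006°, λ = -97.0408°: sin φ = 0.409933, cos φ = 0.912116, sin λ = -0.992459, cos λ = -0.122576.
ΔE = −sin λ·ΔX + cos λ·ΔY = −(-0.992459)·(180.9) + (-0.122576)·(352.3) = 136.35 m.

ΔE = 136 m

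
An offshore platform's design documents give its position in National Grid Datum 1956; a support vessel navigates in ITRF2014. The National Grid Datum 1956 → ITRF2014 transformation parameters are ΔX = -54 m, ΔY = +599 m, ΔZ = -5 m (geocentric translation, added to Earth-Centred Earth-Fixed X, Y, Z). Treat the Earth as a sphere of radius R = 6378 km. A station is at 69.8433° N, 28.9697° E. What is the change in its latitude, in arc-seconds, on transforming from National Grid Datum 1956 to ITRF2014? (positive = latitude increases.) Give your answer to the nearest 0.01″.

sin φ = 0.938754, cos φ = 0.344589, sin λ = 0.484347, cos λ = 0.874876.
North component: ΔN = −sin φ cos λ·ΔX − sin φ sin λ·ΔY + cos φ·ΔZ = −(0.938754)(0.874876)(-54) − (0.938754)(0.484347)(599) + (0.344589)(-5) = -229.73 m.
1° of latitude spans πR/180 = 111317 m, so Δφ = -229.73 / 111317 × 3600 = -7.429″.

Δφ = -7.43″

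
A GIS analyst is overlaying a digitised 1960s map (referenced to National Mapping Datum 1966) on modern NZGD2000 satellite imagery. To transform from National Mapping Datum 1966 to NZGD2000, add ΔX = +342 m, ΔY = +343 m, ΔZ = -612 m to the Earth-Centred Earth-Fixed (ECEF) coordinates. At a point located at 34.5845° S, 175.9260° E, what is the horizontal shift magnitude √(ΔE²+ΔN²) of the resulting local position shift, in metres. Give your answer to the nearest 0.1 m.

775.7 m

At φ = -34.5845°, λ = 175.9260°: sin φ = -0.567621, cos φ = 0.823290, sin λ = 0.071045, cos λ = -0.997473.
ΔE = −sin λ·ΔX + cos λ·ΔY = −(0.071045)·(342) + (-0.997473)·(343) = -366.43 m.
ΔN = −sin φ cos λ·ΔX − sin φ sin λ·ΔY + cos φ·ΔZ = −(-0.567621)(-0.997473)(342) − (-0.567621)(0.071045)(343) + (0.823290)(-612) = -683.66 m.
Horizontal magnitude = √(ΔE² + ΔN²) = √((-366.43)² + (-683.66)²) = 775.67 m.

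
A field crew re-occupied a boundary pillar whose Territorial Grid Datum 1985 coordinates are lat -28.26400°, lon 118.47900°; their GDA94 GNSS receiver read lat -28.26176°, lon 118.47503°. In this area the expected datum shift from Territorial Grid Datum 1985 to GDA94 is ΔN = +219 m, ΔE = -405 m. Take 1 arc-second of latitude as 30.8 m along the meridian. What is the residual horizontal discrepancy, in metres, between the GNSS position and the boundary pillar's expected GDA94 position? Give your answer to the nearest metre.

34 m

Observed coordinate differences: Δφ = +0.00224°, Δλ = -0.00397°.
Converting to metres (1° lat = 110880 m, cos φ = 0.880775): observed ΔN = 248.4 m, observed ΔE = -387.7 m.
Subtracting the expected shift leaves a residual of 248.4 − (219) = 29.4 m north and -387.7 − (-405) = 17.3 m east.
Residual distance = √(29.4² + 17.3²) = 34.1 m.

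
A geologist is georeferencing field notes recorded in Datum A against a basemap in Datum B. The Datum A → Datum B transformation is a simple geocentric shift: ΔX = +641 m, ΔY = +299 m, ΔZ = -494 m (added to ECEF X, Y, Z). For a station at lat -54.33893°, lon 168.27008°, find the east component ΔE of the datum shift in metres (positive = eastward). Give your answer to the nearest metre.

At φ = -54.33893°, λ = 168.27008°: sin φ = -0.812480, cos φ = 0.582989, sin λ = 0.203299, cos λ = -0.979117.
ΔE = −sin λ·ΔX + cos λ·ΔY = −(0.203299)·(641) + (-0.979117)·(299) = -423.07 m.

ΔE = -423 m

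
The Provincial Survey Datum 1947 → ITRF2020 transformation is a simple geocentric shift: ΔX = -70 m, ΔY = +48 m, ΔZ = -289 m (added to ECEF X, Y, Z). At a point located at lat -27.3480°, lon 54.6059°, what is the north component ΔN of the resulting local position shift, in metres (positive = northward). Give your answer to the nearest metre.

ΔN = -257 m

At φ = -27.3480°, λ = 54.6059°: sin φ = -0.459394, cos φ = 0.888233, sin λ = 0.815187, cos λ = 0.579197.
ΔN = −sin φ cos λ·ΔX − sin φ sin λ·ΔY + cos φ·ΔZ = −(-0.459394)(0.579197)(-70) − (-0.459394)(0.815187)(48) + (0.888233)(-289) = -257.35 m.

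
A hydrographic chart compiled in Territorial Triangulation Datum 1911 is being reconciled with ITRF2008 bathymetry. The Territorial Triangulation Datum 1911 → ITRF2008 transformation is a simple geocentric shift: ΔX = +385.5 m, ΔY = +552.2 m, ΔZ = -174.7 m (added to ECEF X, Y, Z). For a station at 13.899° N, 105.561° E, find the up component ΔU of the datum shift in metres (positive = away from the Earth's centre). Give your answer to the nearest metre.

The local up (radial) axis is (cos φ cos λ, cos φ sin λ, sin φ), giving ΔU = -100.388 + 516.384 − 41.965 = 374.03 m.

ΔU = 374 m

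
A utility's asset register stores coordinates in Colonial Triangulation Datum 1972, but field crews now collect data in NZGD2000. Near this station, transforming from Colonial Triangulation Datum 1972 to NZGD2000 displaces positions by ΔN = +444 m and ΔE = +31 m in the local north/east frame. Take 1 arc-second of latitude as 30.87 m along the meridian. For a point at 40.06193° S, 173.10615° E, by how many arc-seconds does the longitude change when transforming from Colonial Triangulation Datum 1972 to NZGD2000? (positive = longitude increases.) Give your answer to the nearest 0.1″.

Δλ = 1.3″

At latitude -40.06193°, cos φ = 0.765349.
1″ of longitude at this latitude = 30.87 × cos φ = 23.6263 m, so Δλ = 31.0 / 23.6263 = 1.312″.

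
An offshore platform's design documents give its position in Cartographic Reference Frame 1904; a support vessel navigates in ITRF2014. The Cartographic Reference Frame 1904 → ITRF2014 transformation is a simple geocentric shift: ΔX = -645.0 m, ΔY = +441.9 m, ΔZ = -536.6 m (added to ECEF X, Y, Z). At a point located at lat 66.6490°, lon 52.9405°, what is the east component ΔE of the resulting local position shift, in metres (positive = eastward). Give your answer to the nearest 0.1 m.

At φ = 66.6490°, λ = 52.9405°: sin φ = 0.918094, cos φ = 0.396363, sin λ = 0.798010, cos λ = 0.602644.
ΔE = −sin λ·ΔX + cos λ·ΔY = −(0.798010)·(-645.0) + (0.602644)·(441.9) = 781.02 m.

ΔE = 781.0 m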